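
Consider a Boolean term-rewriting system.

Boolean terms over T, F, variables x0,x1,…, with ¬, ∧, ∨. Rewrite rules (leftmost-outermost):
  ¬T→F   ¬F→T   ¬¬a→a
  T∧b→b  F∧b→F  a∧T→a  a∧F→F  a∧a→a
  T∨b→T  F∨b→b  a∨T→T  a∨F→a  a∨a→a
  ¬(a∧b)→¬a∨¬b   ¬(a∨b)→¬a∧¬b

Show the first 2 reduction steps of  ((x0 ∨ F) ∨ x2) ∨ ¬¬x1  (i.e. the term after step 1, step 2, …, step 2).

Answer: after 2 steps: (x0 ∨ x2) ∨ x1

Derivation:
  start: ((x0 ∨ F) ∨ x2) ∨ ¬¬x1
  step 1: (x0 ∨ x2) ∨ ¬¬x1
  step 2: (x0 ∨ x2) ∨ x1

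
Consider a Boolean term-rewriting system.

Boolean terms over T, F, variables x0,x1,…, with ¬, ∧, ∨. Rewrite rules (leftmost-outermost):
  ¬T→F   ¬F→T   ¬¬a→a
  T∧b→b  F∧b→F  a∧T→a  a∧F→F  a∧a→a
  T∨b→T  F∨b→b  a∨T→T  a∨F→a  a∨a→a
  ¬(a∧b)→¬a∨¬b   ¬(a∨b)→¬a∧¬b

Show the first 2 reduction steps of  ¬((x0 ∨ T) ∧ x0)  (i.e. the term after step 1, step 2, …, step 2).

Answer: after 2 steps: (¬x0 ∧ ¬T) ∨ ¬x0

Derivation:
  start: ¬((x0 ∨ T) ∧ x0)
  step 1: ¬(x0 ∨ T) ∨ ¬x0
  step 2: (¬x0 ∧ ¬T) ∨ ¬x0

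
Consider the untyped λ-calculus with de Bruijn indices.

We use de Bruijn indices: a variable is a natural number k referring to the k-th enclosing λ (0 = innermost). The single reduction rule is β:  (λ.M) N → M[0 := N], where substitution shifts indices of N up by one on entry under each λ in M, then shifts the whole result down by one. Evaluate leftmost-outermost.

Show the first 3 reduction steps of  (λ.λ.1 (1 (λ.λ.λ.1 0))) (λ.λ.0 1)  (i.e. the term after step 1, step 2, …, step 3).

  start: (λ.λ.1 (1 (λ.λ.λ.1 0))) (λ.λ.0 1)
  [1] λ.(λ.λ.0 1) ((λ.λ.0 1) (λ.λ.λ.1 0))
  [2] λ.λ.0 ((λ.λ.0 1) (λ.λ.λ.1 0))
  [3] λ.λ.0 (λ.0 (λ.λ.λ.1 0))

Answer: after 3 steps: λ.λ.0 (λ.0 (λ.λ.λ.1 0))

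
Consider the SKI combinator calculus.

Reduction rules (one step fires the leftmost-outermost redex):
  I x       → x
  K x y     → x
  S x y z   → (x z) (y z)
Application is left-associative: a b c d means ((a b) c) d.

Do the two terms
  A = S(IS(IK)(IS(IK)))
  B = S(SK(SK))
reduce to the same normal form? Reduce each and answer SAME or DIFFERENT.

Answer: SAME — A ⇓ S(SK(SK)), B ⇓ S(SK(SK))

Reduction:
Term A:
  start: S(IS(IK)(IS(IK)))
  step 1: S(S(IK)(IS(IK)))
  step 2: S(SK(IS(IK)))
  step 3: S(SK(S(IK)))
  step 4: S(SK(SK))

Term B:
  start: S(SK(SK))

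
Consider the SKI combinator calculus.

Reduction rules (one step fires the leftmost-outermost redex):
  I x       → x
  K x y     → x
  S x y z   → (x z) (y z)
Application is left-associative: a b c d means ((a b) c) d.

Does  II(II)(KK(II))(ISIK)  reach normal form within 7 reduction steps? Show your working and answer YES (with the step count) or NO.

  start: II(II)(KK(II))(ISIK)
  [1] I(II)(KK(II))(ISIK)
  [2] II(KK(II))(ISIK)
  [3] I(KK(II))(ISIK)
  [4] KK(II)(ISIK)
  [5] K(ISIK)
  [6] K(SIK)

Answer: YES — reaches normal form K(SIK) in 6 ≤ 7 steps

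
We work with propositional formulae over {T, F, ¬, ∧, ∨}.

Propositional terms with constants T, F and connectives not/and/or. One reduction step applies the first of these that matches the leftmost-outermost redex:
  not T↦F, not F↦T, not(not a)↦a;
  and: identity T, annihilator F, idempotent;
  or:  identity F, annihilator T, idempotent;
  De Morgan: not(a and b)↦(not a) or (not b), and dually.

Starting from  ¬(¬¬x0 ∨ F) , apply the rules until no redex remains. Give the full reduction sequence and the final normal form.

  start: ¬(¬¬x0 ∨ F)
  [1] ¬¬¬x0 ∧ ¬F
  [2] ¬x0 ∧ ¬F
  [3] ¬x0 ∧ T
  [4] ¬x0

Answer: normal form = ¬x0  (in 4 steps)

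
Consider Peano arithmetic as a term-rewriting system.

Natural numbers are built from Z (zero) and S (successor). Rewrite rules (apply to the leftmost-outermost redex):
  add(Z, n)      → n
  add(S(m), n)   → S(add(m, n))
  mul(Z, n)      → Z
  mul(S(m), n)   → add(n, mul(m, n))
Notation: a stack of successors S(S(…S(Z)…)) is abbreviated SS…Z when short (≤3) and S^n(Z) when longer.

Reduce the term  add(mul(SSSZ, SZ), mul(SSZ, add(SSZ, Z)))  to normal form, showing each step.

  start: add(mul(SSSZ, SZ), mul(SSZ, add(SSZ, Z)))
  [1] add(add(SZ, mul(SSZ, SZ)), mul(SSZ, add(SSZ, Z)))
  [2] add(S(add(Z, mul(SSZ, SZ))), mul(SSZ, add(SSZ, Z)))
  [3] S(add(add(Z, mul(SSZ, SZ)), mul(SSZ, add(SSZ, Z))))
  [4] S(add(mul(SSZ, SZ), mul(SSZ, add(SSZ, Z))))
  [5] S(add(add(SZ, mul(SZ, SZ)), mul(SSZ, add(SSZ, Z))))
  [6] S(add(S(add(Z, mul(SZ, SZ))), mul(SSZ, add(SSZ, Z))))
  [7] S(S(add(add(Z, mul(SZ, SZ)), mul(SSZ, add(SSZ, Z)))))
  [8] S(S(add(mul(SZ, SZ), mul(SSZ, add(SSZ, Z)))))
  [9] S(S(add(add(SZ, mul(Z, SZ)), mul(SSZ, add(SSZ, Z)))))
  [10] S(S(add(S(add(Z, mul(Z, SZ))), mul(SSZ, add(SSZ, Z)))))
  [11] S(S(S(add(add(Z, mul(Z, SZ)), mul(SSZ, add(SSZ, Z))))))
  [12] S(S(S(add(mul(Z, SZ), mul(SSZ, add(SSZ, Z))))))
  [13] S(S(S(add(Z, mul(SSZ, add(SSZ, Z))))))
  [14] S(S(S(mul(SSZ, add(SSZ, Z)))))
  [15] S(S(S(add(add(SSZ, Z), mul(SZ, add(SSZ, Z))))))
  [16] S(S(S(add(S(add(SZ, Z)), mul(SZ, add(SSZ, Z))))))
  [17] S(S(S(S(add(add(SZ, Z), mul(SZ, add(SSZ, Z)))))))
  [18] S(S(S(S(add(S(add(Z, Z)), mul(SZ, add(SSZ, Z)))))))
  [19] S(S(S(S(S(add(add(Z, Z), mul(SZ, add(SSZ, Z))))))))
  [20] S(S(S(S(S(add(Z, mul(SZ, add(SSZ, Z))))))))
  [21] S(S(S(S(S(mul(SZ, add(SSZ, Z)))))))
  [22] S(S(S(S(S(add(add(SSZ, Z), mul(Z, add(SSZ, Z))))))))
  [23] S(S(S(S(S(add(S(add(SZ, Z)), mul(Z, add(SSZ, Z))))))))
  [24] S(S(S(S(S(S(add(add(SZ, Z), mul(Z, add(SSZ, Z)))))))))
  [25] S(S(S(S(S(S(add(S(add(Z, Z)), mul(Z, add(SSZ, Z)))))))))
  [26] S(S(S(S(S(S(S(add(add(Z, Z), mul(Z, add(SSZ, Z))))))))))
  [27] S(S(S(S(S(S(S(add(Z, mul(Z, add(SSZ, Z))))))))))
  [28] S(S(S(S(S(S(S(mul(Z, add(SSZ, Z)))))))))
  [29] S^7(Z)

Answer: normal form = S^7(Z)  (in 29 steps)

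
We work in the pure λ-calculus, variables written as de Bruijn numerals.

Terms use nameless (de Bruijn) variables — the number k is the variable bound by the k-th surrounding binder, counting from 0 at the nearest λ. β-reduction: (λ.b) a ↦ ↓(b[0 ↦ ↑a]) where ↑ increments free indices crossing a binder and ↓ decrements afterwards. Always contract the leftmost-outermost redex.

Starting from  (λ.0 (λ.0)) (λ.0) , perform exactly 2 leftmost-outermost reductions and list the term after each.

  start: (λ.0 (λ.0)) (λ.0)
  step 1: (λ.0) (λ.0)
  step 2: λ.0

Answer: after 2 steps: λ.0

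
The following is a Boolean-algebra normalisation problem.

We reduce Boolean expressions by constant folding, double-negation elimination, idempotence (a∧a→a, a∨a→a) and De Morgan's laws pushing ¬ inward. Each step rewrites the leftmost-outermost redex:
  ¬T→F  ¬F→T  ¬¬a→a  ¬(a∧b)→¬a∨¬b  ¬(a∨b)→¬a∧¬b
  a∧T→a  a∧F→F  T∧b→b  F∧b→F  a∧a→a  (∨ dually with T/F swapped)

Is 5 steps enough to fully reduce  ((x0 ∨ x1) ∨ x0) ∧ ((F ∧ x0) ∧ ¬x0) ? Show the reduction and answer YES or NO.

Answer: YES — reaches normal form F in 3 ≤ 5 steps

Derivation:
  start: ((x0 ∨ x1) ∨ x0) ∧ ((F ∧ x0) ∧ ¬x0)
  [1] ((x0 ∨ x1) ∨ x0) ∧ (F ∧ ¬x0)
  [2] ((x0 ∨ x1) ∨ x0) ∧ F
  [3] F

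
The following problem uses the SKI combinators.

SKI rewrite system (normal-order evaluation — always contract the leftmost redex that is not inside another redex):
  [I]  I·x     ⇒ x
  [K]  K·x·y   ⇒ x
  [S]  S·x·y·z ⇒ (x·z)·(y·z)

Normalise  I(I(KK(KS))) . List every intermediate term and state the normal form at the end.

  start: I(I(KK(KS)))
  step 1: I(KK(KS))
  step 2: KK(KS)
  step 3: K

Answer: normal form = K  (in 3 steps)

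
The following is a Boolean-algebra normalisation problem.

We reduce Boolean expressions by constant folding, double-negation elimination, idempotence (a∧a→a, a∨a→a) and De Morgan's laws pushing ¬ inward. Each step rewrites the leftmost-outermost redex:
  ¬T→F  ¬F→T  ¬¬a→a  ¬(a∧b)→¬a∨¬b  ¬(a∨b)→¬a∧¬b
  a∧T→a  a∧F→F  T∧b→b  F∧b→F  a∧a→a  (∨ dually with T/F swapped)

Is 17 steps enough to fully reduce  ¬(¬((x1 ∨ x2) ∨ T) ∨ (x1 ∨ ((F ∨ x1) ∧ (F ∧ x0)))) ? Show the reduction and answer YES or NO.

Answer: YES — reaches normal form ¬x1 in 14 ≤ 17 steps

Working:
  start: ¬(¬((x1 ∨ x2) ∨ T) ∨ (x1 ∨ ((F ∨ x1) ∧ (F ∧ x0))))
  step 1: ¬¬((x1 ∨ x2) ∨ T) ∧ ¬(x1 ∨ ((F ∨ x1) ∧ (F ∧ x0)))
  step 2: ((x1 ∨ x2) ∨ T) ∧ ¬(x1 ∨ ((F ∨ x1) ∧ (F ∧ x0)))
  step 3: T ∧ ¬(x1 ∨ ((F ∨ x1) ∧ (F ∧ x0)))
  step 4: ¬(x1 ∨ ((F ∨ x1) ∧ (F ∧ x0)))
  step 5: ¬x1 ∧ ¬((F ∨ x1) ∧ (F ∧ x0))
  step 6: ¬x1 ∧ (¬(F ∨ x1) ∨ ¬(F ∧ x0))
  step 7: ¬x1 ∧ ((¬F ∧ ¬x1) ∨ ¬(F ∧ x0))
  step 8: ¬x1 ∧ ((T ∧ ¬x1) ∨ ¬(F ∧ x0))
  step 9: ¬x1 ∧ (¬x1 ∨ ¬(F ∧ x0))
  step 10: ¬x1 ∧ (¬x1 ∨ (¬F ∨ ¬x0))
  step 11: ¬x1 ∧ (¬x1 ∨ (T ∨ ¬x0))
  step 12: ¬x1 ∧ (¬x1 ∨ T)
  step 13: ¬x1 ∧ T
  step 14: ¬x1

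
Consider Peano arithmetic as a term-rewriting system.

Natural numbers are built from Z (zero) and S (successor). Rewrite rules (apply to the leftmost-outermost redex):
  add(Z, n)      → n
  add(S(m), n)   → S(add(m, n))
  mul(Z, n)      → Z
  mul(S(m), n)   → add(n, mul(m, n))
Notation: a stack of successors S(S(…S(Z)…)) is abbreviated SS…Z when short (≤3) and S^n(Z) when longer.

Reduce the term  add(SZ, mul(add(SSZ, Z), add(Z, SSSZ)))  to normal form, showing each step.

Answer: normal form = S^7(Z)  (in 18 steps)

Derivation:
  start: add(SZ, mul(add(SSZ, Z), add(Z, SSSZ)))
  step 1: S(add(Z, mul(add(SSZ, Z), add(Z, SSSZ))))
  step 2: S(mul(add(SSZ, Z), add(Z, SSSZ)))
  step 3: S(mul(S(add(SZ, Z)), add(Z, SSSZ)))
  step 4: S(add(add(Z, SSSZ), mul(add(SZ, Z), add(Z, SSSZ))))
  step 5: S(add(SSSZ, mul(add(SZ, Z), add(Z, SSSZ))))
  step 6: S(S(add(SSZ, mul(add(SZ, Z), add(Z, SSSZ)))))
  step 7: S(S(S(add(SZ, mul(add(SZ, Z), add(Z, SSSZ))))))
  step 8: S(S(S(S(add(Z, mul(add(SZ, Z), add(Z, SSSZ)))))))
  step 9: S(S(S(S(mul(add(SZ, Z), add(Z, SSSZ))))))
  step 10: S(S(S(S(mul(S(add(Z, Z)), add(Z, SSSZ))))))
  step 11: S(S(S(S(add(add(Z, SSSZ), mul(add(Z, Z), add(Z, SSSZ)))))))
  step 12: S(S(S(S(add(SSSZ, mul(add(Z, Z), add(Z, SSSZ)))))))
  step 13: S(S(S(S(S(add(SSZ, mul(add(Z, Z), add(Z, SSSZ))))))))
  step 14: S(S(S(S(S(S(add(SZ, mul(add(Z, Z), add(Z, SSSZ)))))))))
  step 15: S(S(S(S(S(S(S(add(Z, mul(add(Z, Z), add(Z, SSSZ))))))))))
  step 16: S(S(S(S(S(S(S(mul(add(Z, Z), add(Z, SSSZ)))))))))
  step 17: S(S(S(S(S(S(S(mul(Z, add(Z, SSSZ)))))))))
  step 18: S^7(Z)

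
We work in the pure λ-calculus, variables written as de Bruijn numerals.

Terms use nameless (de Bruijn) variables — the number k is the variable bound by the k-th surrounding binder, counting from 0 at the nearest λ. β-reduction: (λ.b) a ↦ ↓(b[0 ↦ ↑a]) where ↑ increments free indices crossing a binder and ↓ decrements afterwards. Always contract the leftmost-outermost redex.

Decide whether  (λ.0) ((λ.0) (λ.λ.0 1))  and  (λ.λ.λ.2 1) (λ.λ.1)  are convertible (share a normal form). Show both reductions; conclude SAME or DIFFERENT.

Term A:
  start: (λ.0) ((λ.0) (λ.λ.0 1))
  step 1: (λ.0) (λ.λ.0 1)
  step 2: λ.λ.0 1

Term B:
  start: (λ.λ.λ.2 1) (λ.λ.1)
  step 1: λ.λ.(λ.λ.1) 1
  step 2: λ.λ.λ.2

Answer: DIFFERENT — A ⇓ λ.λ.0 1, B ⇓ λ.λ.λ.2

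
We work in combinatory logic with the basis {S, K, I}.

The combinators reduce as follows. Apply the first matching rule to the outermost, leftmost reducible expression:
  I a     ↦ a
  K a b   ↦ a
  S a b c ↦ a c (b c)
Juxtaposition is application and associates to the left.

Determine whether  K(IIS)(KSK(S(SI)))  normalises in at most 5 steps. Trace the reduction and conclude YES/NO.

Answer: YES — reaches normal form S in 3 ≤ 5 steps

Reduction:
  start: K(IIS)(KSK(S(SI)))
  [1] IIS
  [2] IS
  [3] S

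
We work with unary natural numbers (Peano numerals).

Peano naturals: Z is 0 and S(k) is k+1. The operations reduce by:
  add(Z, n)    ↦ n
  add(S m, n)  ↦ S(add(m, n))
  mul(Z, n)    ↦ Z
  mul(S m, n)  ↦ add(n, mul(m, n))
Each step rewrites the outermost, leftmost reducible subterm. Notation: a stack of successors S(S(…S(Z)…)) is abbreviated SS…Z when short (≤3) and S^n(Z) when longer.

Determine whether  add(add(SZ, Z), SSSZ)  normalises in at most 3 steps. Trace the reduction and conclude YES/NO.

Answer: NO — after 3 steps the term is S(add(Z, SSSZ)), not yet normal

Derivation:
  start: add(add(SZ, Z), SSSZ)
  [1] add(S(add(Z, Z)), SSSZ)
  [2] S(add(add(Z, Z), SSSZ))
  [3] S(add(Z, SSSZ))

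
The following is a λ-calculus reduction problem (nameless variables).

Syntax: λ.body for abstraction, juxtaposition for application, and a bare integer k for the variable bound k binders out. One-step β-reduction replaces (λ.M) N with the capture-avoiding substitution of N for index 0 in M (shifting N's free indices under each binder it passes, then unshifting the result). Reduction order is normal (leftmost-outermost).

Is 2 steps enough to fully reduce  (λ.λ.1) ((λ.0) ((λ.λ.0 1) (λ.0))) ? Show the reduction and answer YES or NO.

  start: (λ.λ.1) ((λ.0) ((λ.λ.0 1) (λ.0)))
  →1  λ.(λ.0) ((λ.λ.0 1) (λ.0))
  →2  λ.(λ.λ.0 1) (λ.0)

Answer: NO — after 2 steps the term is λ.(λ.λ.0 1) (λ.0), not yet normal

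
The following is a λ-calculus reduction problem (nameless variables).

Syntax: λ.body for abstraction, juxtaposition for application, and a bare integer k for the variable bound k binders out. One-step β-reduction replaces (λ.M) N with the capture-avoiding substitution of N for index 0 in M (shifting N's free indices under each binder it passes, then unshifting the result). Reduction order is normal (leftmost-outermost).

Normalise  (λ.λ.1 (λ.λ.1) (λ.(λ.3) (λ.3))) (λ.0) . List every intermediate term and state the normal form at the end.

Answer: normal form = λ.λ.λ.λ.0  (in 4 steps)

Working:
  start: (λ.λ.1 (λ.λ.1) (λ.(λ.3) (λ.3))) (λ.0)
  [1] λ.(λ.0) (λ.λ.1) (λ.(λ.λ.0) (λ.λ.0))
  [2] λ.(λ.λ.1) (λ.(λ.λ.0) (λ.λ.0))
  [3] λ.λ.λ.(λ.λ.0) (λ.λ.0)
  [4] λ.λ.λ.λ.0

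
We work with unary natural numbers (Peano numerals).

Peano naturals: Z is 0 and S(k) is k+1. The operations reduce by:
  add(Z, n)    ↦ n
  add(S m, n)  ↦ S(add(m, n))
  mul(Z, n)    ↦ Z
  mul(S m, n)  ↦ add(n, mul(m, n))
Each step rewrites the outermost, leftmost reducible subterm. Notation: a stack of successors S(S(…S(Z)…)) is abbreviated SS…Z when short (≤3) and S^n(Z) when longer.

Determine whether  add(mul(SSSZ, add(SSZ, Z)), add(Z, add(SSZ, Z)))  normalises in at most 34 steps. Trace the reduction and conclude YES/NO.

Answer: YES — reaches normal form S^8(Z) in 33 ≤ 34 steps

Derivation:
  start: add(mul(SSSZ, add(SSZ, Z)), add(Z, add(SSZ, Z)))
  →1  add(add(add(SSZ, Z), mul(SSZ, add(SSZ, Z))), add(Z, add(SSZ, Z)))
  →2  add(add(S(add(SZ, Z)), mul(SSZ, add(SSZ, Z))), add(Z, add(SSZ, Z)))
  →3  add(S(add(add(SZ, Z), mul(SSZ, add(SSZ, Z)))), add(Z, add(SSZ, Z)))
  →4  S(add(add(add(SZ, Z), mul(SSZ, add(SSZ, Z))), add(Z, add(SSZ, Z))))
  →5  S(add(add(S(add(Z, Z)), mul(SSZ, add(SSZ, Z))), add(Z, add(SSZ, Z))))
  →6  S(add(S(add(add(Z, Z), mul(SSZ, add(SSZ, Z)))), add(Z, add(SSZ, Z))))
  →7  S(S(add(add(add(Z, Z), mul(SSZ, add(SSZ, Z))), add(Z, add(SSZ, Z)))))
  →8  S(S(add(add(Z, mul(SSZ, add(SSZ, Z))), add(Z, add(SSZ, Z)))))
  →9  S(S(add(mul(SSZ, add(SSZ, Z)), add(Z, add(SSZ, Z)))))
  →10  S(S(add(add(add(SSZ, Z), mul(SZ, add(SSZ, Z))), add(Z, add(SSZ, Z)))))
  →11  S(S(add(add(S(add(SZ, Z)), mul(SZ, add(SSZ, Z))), add(Z, add(SSZ, Z)))))
  →12  S(S(add(S(add(add(SZ, Z), mul(SZ, add(SSZ, Z)))), add(Z, add(SSZ, Z)))))
  →13  S(S(S(add(add(add(SZ, Z), mul(SZ, add(SSZ, Z))), add(Z, add(SSZ, Z))))))
  →14  S(S(S(add(add(S(add(Z, Z)), mul(SZ, add(SSZ, Z))), add(Z, add(SSZ, Z))))))
  →15  S(S(S(add(S(add(add(Z, Z), mul(SZ, add(SSZ, Z)))), add(Z, add(SSZ, Z))))))
  →16  S(S(S(S(add(add(add(Z, Z), mul(SZ, add(SSZ, Z))), add(Z, add(SSZ, Z)))))))
  →17  S(S(S(S(add(add(Z, mul(SZ, add(SSZ, Z))), add(Z, add(SSZ, Z)))))))
  →18  S(S(S(S(add(mul(SZ, add(SSZ, Z)), add(Z, add(SSZ, Z)))))))
  →19  S(S(S(S(add(add(add(SSZ, Z), mul(Z, add(SSZ, Z))), add(Z, add(SSZ, Z)))))))
  →20  S(S(S(S(add(add(S(add(SZ, Z)), mul(Z, add(SSZ, Z))), add(Z, add(SSZ, Z)))))))
  →21  S(S(S(S(add(S(add(add(SZ, Z), mul(Z, add(SSZ, Z)))), add(Z, add(SSZ, Z)))))))
  →22  S(S(S(S(S(add(add(add(SZ, Z), mul(Z, add(SSZ, Z))), add(Z, add(SSZ, Z))))))))
  →23  S(S(S(S(S(add(add(S(add(Z, Z)), mul(Z, add(SSZ, Z))), add(Z, add(SSZ, Z))))))))
  →24  S(S(S(S(S(add(S(add(add(Z, Z), mul(Z, add(SSZ, Z)))), add(Z, add(SSZ, Z))))))))
  →25  S(S(S(S(S(S(add(add(add(Z, Z), mul(Z, add(SSZ, Z))), add(Z, add(SSZ, Z)))))))))
  →26  S(S(S(S(S(S(add(add(Z, mul(Z, add(SSZ, Z))), add(Z, add(SSZ, Z)))))))))
  →27  S(S(S(S(S(S(add(mul(Z, add(SSZ, Z)), add(Z, add(SSZ, Z)))))))))
  →28  S(S(S(S(S(S(add(Z, add(Z, add(SSZ, Z)))))))))
  →29  S(S(S(S(S(S(add(Z, add(SSZ, Z))))))))
  →30  S(S(S(S(S(S(add(SSZ, Z)))))))
  →31  S(S(S(S(S(S(S(add(SZ, Z))))))))
  →32  S(S(S(S(S(S(S(S(add(Z, Z)))))))))
  →33  S^8(Z)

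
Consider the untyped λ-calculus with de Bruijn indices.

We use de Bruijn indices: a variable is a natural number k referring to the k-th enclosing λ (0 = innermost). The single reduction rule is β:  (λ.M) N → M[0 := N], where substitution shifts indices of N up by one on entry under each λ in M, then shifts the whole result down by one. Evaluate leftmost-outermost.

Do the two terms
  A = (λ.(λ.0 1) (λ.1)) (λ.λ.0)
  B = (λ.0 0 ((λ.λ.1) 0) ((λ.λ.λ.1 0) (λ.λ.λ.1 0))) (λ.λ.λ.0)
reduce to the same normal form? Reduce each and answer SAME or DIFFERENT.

Answer: DIFFERENT — A ⇓ λ.λ.0, B ⇓ λ.λ.1 0

Derivation:
Term A:
  start: (λ.(λ.0 1) (λ.1)) (λ.λ.0)
  [1] (λ.0 (λ.λ.0)) (λ.λ.λ.0)
  [2] (λ.λ.λ.0) (λ.λ.0)
  [3] λ.λ.0

Term B:
  start: (λ.0 0 ((λ.λ.1) 0) ((λ.λ.λ.1 0) (λ.λ.λ.1 0))) (λ.λ.λ.0)
  [1] (λ.λ.λ.0) (λ.λ.λ.0) ((λ.λ.1) (λ.λ.λ.0)) ((λ.λ.λ.1 0) (λ.λ.λ.1 0))
  [2] (λ.λ.0) ((λ.λ.1) (λ.λ.λ.0)) ((λ.λ.λ.1 0) (λ.λ.λ.1 0))
  [3] (λ.0) ((λ.λ.λ.1 0) (λ.λ.λ.1 0))
  [4] (λ.λ.λ.1 0) (λ.λ.λ.1 0)
  [5] λ.λ.1 0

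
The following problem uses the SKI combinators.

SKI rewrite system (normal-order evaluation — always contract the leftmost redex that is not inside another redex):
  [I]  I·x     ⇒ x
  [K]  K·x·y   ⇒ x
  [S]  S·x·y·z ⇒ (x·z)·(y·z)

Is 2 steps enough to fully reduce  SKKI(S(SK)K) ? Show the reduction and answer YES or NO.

  start: SKKI(S(SK)K)
  step 1: KI(KI)(S(SK)K)
  step 2: I(S(SK)K)

Answer: NO — after 2 steps the term is I(S(SK)K), not yet normal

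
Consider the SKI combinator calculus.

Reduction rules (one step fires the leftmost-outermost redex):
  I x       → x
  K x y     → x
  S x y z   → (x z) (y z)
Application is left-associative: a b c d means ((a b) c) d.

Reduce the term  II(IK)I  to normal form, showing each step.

  start: II(IK)I
  [1] I(IK)I
  [2] IKI
  [3] KI

Answer: normal form = KI  (in 3 steps)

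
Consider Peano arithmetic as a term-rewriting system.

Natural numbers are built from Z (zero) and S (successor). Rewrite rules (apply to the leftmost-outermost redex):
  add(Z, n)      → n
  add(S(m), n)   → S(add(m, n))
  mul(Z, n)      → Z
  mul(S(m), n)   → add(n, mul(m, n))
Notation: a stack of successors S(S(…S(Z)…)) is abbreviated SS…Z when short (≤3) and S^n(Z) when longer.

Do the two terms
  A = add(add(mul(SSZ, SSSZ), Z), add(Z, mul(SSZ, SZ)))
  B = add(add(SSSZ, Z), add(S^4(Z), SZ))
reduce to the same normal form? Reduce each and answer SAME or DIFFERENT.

Answer: SAME — A ⇓ S^8(Z), B ⇓ S^8(Z)

Working:
Term A:
  start: add(add(mul(SSZ, SSSZ), Z), add(Z, mul(SSZ, SZ)))
  step 1: add(add(add(SSSZ, mul(SZ, SSSZ)), Z), add(Z, mul(SSZ, SZ)))
  step 2: add(add(S(add(SSZ, mul(SZ, SSSZ))), Z), add(Z, mul(SSZ, SZ)))
  step 3: add(S(add(add(SSZ, mul(SZ, SSSZ)), Z)), add(Z, mul(SSZ, SZ)))
  step 4: S(add(add(add(SSZ, mul(SZ, SSSZ)), Z), add(Z, mul(SSZ, SZ))))
  step 5: S(add(add(S(add(SZ, mul(SZ, SSSZ))), Z), add(Z, mul(SSZ, SZ))))
  step 6: S(add(S(add(add(SZ, mul(SZ, SSSZ)), Z)), add(Z, mul(SSZ, SZ))))
  step 7: S(S(add(add(add(SZ, mul(SZ, SSSZ)), Z), add(Z, mul(SSZ, SZ)))))
  step 8: S(S(add(add(S(add(Z, mul(SZ, SSSZ))), Z), add(Z, mul(SSZ, SZ)))))
  step 9: S(S(add(S(add(add(Z, mul(SZ, SSSZ)), Z)), add(Z, mul(SSZ, SZ)))))
  step 10: S(S(S(add(add(add(Z, mul(SZ, SSSZ)), Z), add(Z, mul(SSZ, SZ))))))
  step 11: S(S(S(add(add(mul(SZ, SSSZ), Z), add(Z, mul(SSZ, SZ))))))
  step 12: S(S(S(add(add(add(SSSZ, mul(Z, SSSZ)), Z), add(Z, mul(SSZ, SZ))))))
  step 13: S(S(S(add(add(S(add(SSZ, mul(Z, SSSZ))), Z), add(Z, mul(SSZ, SZ))))))
  step 14: S(S(S(add(S(add(add(SSZ, mul(Z, SSSZ)), Z)), add(Z, mul(SSZ, SZ))))))
  step 15: S(S(S(S(add(add(add(SSZ, mul(Z, SSSZ)), Z), add(Z, mul(SSZ, SZ)))))))
  step 16: S(S(S(S(add(add(S(add(SZ, mul(Z, SSSZ))), Z), add(Z, mul(SSZ, SZ)))))))
  step 17: S(S(S(S(add(S(add(add(SZ, mul(Z, SSSZ)), Z)), add(Z, mul(SSZ, SZ)))))))
  step 18: S(S(S(S(S(add(add(add(SZ, mul(Z, SSSZ)), Z), add(Z, mul(SSZ, SZ))))))))
  step 19: S(S(S(S(S(add(add(S(add(Z, mul(Z, SSSZ))), Z), add(Z, mul(SSZ, SZ))))))))
  step 20: S(S(S(S(S(add(S(add(add(Z, mul(Z, SSSZ)), Z)), add(Z, mul(SSZ, SZ))))))))
  step 21: S(S(S(S(S(S(add(add(add(Z, mul(Z, SSSZ)), Z), add(Z, mul(SSZ, SZ)))))))))
  step 22: S(S(S(S(S(S(add(add(mul(Z, SSSZ), Z), add(Z, mul(SSZ, SZ)))))))))
  step 23: S(S(S(S(S(S(add(add(Z, Z), add(Z, mul(SSZ, SZ)))))))))
  step 24: S(S(S(S(S(S(add(Z, add(Z, mul(SSZ, SZ)))))))))
  step 25: S(S(S(S(S(S(add(Z, mul(SSZ, SZ))))))))
  step 26: S(S(S(S(S(S(mul(SSZ, SZ)))))))
  step 27: S(S(S(S(S(S(add(SZ, mul(SZ, SZ))))))))
  step 28: S(S(S(S(S(S(S(add(Z, mul(SZ, SZ)))))))))
  step 29: S(S(S(S(S(S(S(mul(SZ, SZ))))))))
  step 30: S(S(S(S(S(S(S(add(SZ, mul(Z, SZ)))))))))
  step 31: S(S(S(S(S(S(S(S(add(Z, mul(Z, SZ))))))))))
  step 32: S(S(S(S(S(S(S(S(mul(Z, SZ)))))))))
  step 33: S^8(Z)

Term B:
  start: add(add(SSSZ, Z), add(S^4(Z), SZ))
  step 1: add(S(add(SSZ, Z)), add(S^4(Z), SZ))
  step 2: S(add(add(SSZ, Z), add(S^4(Z), SZ)))
  step 3: S(add(S(add(SZ, Z)), add(S^4(Z), SZ)))
  step 4: S(S(add(add(SZ, Z), add(S^4(Z), SZ))))
  step 5: S(S(add(S(add(Z, Z)), add(S^4(Z), SZ))))
  step 6: S(S(S(add(add(Z, Z), add(S^4(Z), SZ)))))
  step 7: S(S(S(add(Z, add(S^4(Z), SZ)))))
  step 8: S(S(S(add(S^4(Z), SZ))))
  step 9: S(S(S(S(add(SSSZ, SZ)))))
  step 10: S(S(S(S(S(add(SSZ, SZ))))))
  step 11: S(S(S(S(S(S(add(SZ, SZ)))))))
  step 12: S(S(S(S(S(S(S(add(Z, SZ))))))))
  step 13: S^8(Z)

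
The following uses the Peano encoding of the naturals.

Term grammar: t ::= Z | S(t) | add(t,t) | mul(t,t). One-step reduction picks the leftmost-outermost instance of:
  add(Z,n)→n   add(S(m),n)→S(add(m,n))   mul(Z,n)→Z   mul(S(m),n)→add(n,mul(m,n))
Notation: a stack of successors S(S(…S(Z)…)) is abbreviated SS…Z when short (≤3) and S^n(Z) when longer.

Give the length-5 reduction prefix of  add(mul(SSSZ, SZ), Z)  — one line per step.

  start: add(mul(SSSZ, SZ), Z)
  [1] add(add(SZ, mul(SSZ, SZ)), Z)
  [2] add(S(add(Z, mul(SSZ, SZ))), Z)
  [3] S(add(add(Z, mul(SSZ, SZ)), Z))
  [4] S(add(mul(SSZ, SZ), Z))
  [5] S(add(add(SZ, mul(SZ, SZ)), Z))

Answer: after 5 steps: S(add(add(SZ, mul(SZ, SZ)), Z))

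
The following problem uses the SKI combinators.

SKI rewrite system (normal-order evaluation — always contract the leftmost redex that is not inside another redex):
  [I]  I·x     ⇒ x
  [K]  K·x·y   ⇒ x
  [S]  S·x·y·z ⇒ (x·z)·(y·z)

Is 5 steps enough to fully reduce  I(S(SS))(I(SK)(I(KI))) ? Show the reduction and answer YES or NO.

Answer: YES — reaches normal form S(SS)(SK(KI)) in 3 ≤ 5 steps

Reduction:
  start: I(S(SS))(I(SK)(I(KI)))
  →1  S(SS)(I(SK)(I(KI)))
  →2  S(SS)(SK(I(KI)))
  →3  S(SS)(SK(KI))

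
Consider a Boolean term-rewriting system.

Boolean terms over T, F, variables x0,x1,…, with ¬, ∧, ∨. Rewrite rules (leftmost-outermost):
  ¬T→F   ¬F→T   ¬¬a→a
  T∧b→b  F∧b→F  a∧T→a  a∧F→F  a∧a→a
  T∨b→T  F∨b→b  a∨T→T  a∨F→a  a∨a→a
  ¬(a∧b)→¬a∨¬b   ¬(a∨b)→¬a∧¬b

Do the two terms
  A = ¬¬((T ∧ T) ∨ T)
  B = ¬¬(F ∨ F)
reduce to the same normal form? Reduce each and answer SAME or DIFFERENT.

Term A:
  start: ¬¬((T ∧ T) ∨ T)
  →1  (T ∧ T) ∨ T
  →2  T

Term B:
  start: ¬¬(F ∨ F)
  →1  F ∨ F
  →2  F

Answer: DIFFERENT — A ⇓ T, B ⇓ F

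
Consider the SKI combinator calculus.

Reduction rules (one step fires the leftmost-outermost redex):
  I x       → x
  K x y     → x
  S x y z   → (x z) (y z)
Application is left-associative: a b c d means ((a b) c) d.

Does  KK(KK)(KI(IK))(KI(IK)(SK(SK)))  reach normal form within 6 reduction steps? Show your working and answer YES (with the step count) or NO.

  start: KK(KK)(KI(IK))(KI(IK)(SK(SK)))
  step 1: K(KI(IK))(KI(IK)(SK(SK)))
  step 2: KI(IK)
  step 3: I

Answer: YES — reaches normal form I in 3 ≤ 6 steps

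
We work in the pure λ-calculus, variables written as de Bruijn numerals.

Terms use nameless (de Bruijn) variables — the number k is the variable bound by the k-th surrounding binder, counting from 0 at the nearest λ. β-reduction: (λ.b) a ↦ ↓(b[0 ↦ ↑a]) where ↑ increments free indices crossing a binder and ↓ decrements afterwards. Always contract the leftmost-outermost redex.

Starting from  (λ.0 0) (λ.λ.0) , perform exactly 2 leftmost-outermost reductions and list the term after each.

  start: (λ.0 0) (λ.λ.0)
  [1] (λ.λ.0) (λ.λ.0)
  [2] λ.0

Answer: after 2 steps: λ.0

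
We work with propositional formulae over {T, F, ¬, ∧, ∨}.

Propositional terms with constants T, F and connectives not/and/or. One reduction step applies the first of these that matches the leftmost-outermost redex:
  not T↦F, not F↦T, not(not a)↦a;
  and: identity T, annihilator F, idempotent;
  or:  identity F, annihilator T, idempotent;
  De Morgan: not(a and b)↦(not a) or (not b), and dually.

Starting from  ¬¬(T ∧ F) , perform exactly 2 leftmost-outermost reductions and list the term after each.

Answer: after 2 steps: F

Derivation:
  start: ¬¬(T ∧ F)
  [1] T ∧ F
  [2] F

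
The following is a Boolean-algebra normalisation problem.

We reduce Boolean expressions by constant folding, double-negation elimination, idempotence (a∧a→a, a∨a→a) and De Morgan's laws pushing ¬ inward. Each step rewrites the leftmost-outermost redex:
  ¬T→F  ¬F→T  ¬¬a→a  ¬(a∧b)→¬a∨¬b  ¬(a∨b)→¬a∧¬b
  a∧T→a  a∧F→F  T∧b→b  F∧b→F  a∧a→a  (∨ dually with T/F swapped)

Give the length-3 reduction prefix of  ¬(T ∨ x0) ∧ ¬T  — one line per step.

Answer: after 3 steps: F ∧ ¬T

Working:
  start: ¬(T ∨ x0) ∧ ¬T
  [1] (¬T ∧ ¬x0) ∧ ¬T
  [2] (F ∧ ¬x0) ∧ ¬T
  [3] F ∧ ¬T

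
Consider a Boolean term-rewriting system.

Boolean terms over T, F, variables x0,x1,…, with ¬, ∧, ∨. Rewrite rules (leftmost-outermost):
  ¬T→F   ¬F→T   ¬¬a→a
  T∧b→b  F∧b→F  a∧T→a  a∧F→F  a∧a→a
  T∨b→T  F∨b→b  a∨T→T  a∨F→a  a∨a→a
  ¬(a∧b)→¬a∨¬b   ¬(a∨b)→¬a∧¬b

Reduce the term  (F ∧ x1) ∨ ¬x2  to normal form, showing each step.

Answer: normal form = ¬x2  (in 2 steps)

Derivation:
  start: (F ∧ x1) ∨ ¬x2
  step 1: F ∨ ¬x2
  step 2: ¬x2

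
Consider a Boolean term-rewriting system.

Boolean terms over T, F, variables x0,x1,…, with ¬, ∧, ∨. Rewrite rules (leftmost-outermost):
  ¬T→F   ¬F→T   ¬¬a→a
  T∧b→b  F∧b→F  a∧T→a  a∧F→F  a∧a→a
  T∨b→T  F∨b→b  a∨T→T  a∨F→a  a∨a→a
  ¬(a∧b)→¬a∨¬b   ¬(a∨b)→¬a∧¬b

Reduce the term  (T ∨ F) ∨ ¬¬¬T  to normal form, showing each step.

  start: (T ∨ F) ∨ ¬¬¬T
  [1] T ∨ ¬¬¬T
  [2] T

Answer: normal form = T  (in 2 steps)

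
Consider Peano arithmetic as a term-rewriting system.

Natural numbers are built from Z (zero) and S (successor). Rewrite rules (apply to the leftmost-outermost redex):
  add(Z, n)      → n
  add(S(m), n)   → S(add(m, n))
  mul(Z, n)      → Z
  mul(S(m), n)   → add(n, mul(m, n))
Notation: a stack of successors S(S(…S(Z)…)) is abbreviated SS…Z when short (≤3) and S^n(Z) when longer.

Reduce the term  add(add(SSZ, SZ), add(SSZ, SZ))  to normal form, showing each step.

  start: add(add(SSZ, SZ), add(SSZ, SZ))
  step 1: add(S(add(SZ, SZ)), add(SSZ, SZ))
  step 2: S(add(add(SZ, SZ), add(SSZ, SZ)))
  step 3: S(add(S(add(Z, SZ)), add(SSZ, SZ)))
  step 4: S(S(add(add(Z, SZ), add(SSZ, SZ))))
  step 5: S(S(add(SZ, add(SSZ, SZ))))
  step 6: S(S(S(add(Z, add(SSZ, SZ)))))
  step 7: S(S(S(add(SSZ, SZ))))
  step 8: S(S(S(S(add(SZ, SZ)))))
  step 9: S(S(S(S(S(add(Z, SZ))))))
  step 10: S^6(Z)

Answer: normal form = S^6(Z)  (in 10 steps)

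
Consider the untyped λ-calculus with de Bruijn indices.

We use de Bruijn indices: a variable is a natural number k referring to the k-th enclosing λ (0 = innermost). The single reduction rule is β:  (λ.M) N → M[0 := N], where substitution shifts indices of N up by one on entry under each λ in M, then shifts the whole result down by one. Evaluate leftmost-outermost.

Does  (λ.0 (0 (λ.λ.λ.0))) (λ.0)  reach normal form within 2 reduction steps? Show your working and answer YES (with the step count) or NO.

Answer: NO — after 2 steps the term is (λ.0) (λ.λ.λ.0), not yet normal

Reduction:
  start: (λ.0 (0 (λ.λ.λ.0))) (λ.0)
  step 1: (λ.0) ((λ.0) (λ.λ.λ.0))
  step 2: (λ.0) (λ.λ.λ.0)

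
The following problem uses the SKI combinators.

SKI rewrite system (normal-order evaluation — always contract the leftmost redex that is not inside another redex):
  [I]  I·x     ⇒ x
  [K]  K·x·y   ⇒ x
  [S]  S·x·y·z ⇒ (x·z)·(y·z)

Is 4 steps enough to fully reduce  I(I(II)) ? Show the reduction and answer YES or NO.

  start: I(I(II))
  step 1: I(II)
  step 2: II
  step 3: I

Answer: YES — reaches normal form I in 3 ≤ 4 steps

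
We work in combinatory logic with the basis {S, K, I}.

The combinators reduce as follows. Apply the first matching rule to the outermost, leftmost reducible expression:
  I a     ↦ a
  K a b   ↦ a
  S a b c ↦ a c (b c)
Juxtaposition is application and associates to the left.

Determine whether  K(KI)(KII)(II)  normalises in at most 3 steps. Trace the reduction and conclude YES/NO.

  start: K(KI)(KII)(II)
  →1  KI(II)
  →2  I

Answer: YES — reaches normal form I in 2 ≤ 3 steps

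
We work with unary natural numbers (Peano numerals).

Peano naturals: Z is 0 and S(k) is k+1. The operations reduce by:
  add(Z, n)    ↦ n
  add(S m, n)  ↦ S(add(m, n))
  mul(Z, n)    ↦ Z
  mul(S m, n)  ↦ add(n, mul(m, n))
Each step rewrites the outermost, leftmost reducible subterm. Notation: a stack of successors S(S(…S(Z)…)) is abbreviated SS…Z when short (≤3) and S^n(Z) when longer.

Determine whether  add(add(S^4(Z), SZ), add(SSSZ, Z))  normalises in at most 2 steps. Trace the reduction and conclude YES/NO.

  start: add(add(S^4(Z), SZ), add(SSSZ, Z))
  [1] add(S(add(SSSZ, SZ)), add(SSSZ, Z))
  [2] S(add(add(SSSZ, SZ), add(SSSZ, Z)))

Answer: NO — after 2 steps the term is S(add(add(SSSZ, SZ), add(SSSZ, Z))), not yet normal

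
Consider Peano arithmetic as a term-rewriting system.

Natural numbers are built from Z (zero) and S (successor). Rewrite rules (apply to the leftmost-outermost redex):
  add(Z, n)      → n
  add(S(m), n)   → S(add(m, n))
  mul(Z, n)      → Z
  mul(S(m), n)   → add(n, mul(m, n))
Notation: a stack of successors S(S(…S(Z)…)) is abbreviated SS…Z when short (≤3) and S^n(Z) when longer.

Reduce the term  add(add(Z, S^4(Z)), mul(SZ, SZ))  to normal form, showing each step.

  start: add(add(Z, S^4(Z)), mul(SZ, SZ))
  step 1: add(S^4(Z), mul(SZ, SZ))
  step 2: S(add(SSSZ, mul(SZ, SZ)))
  step 3: S(S(add(SSZ, mul(SZ, SZ))))
  step 4: S(S(S(add(SZ, mul(SZ, SZ)))))
  step 5: S(S(S(S(add(Z, mul(SZ, SZ))))))
  step 6: S(S(S(S(mul(SZ, SZ)))))
  step 7: S(S(S(S(add(SZ, mul(Z, SZ))))))
  step 8: S(S(S(S(S(add(Z, mul(Z, SZ)))))))
  step 9: S(S(S(S(S(mul(Z, SZ))))))
  step 10: S^5(Z)

Answer: normal form = S^5(Z)  (in 10 steps)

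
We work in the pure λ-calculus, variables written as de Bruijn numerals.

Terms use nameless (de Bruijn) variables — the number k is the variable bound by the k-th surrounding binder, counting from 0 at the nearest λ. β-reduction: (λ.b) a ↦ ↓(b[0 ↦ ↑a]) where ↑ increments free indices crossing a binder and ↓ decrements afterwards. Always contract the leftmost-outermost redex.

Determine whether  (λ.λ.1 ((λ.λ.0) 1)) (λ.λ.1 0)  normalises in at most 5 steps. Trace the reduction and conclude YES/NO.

Answer: YES — reaches normal form λ.λ.0 in 4 ≤ 5 steps

Derivation:
  start: (λ.λ.1 ((λ.λ.0) 1)) (λ.λ.1 0)
  [1] λ.(λ.λ.1 0) ((λ.λ.0) (λ.λ.1 0))
  [2] λ.λ.(λ.λ.0) (λ.λ.1 0) 0
  [3] λ.λ.(λ.0) 0
  [4] λ.λ.0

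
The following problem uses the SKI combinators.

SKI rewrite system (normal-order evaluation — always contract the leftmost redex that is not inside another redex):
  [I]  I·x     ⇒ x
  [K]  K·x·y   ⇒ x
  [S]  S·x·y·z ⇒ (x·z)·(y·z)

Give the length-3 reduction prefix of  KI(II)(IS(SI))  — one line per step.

  start: KI(II)(IS(SI))
  step 1: I(IS(SI))
  step 2: IS(SI)
  step 3: S(SI)

Answer: after 3 steps: S(SI)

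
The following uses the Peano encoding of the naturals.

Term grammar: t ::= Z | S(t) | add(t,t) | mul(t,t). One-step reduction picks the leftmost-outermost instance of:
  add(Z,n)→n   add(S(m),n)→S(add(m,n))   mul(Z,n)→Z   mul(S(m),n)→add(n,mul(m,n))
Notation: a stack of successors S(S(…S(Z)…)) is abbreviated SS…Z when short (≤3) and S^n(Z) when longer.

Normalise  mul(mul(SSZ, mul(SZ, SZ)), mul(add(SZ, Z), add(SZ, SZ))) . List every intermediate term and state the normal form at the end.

Answer: normal form = S^4(Z)  (in 42 steps)

Derivation:
  start: mul(mul(SSZ, mul(SZ, SZ)), mul(add(SZ, Z), add(SZ, SZ)))
  step 1: mul(add(mul(SZ, SZ), mul(SZ, mul(SZ, SZ))), mul(add(SZ, Z), add(SZ, SZ)))
  step 2: mul(add(add(SZ, mul(Z, SZ)), mul(SZ, mul(SZ, SZ))), mul(add(SZ, Z), add(SZ, SZ)))
  step 3: mul(add(S(add(Z, mul(Z, SZ))), mul(SZ, mul(SZ, SZ))), mul(add(SZ, Z), add(SZ, SZ)))
  step 4: mul(S(add(add(Z, mul(Z, SZ)), mul(SZ, mul(SZ, SZ)))), mul(add(SZ, Z), add(SZ, SZ)))
  step 5: add(mul(add(SZ, Z), add(SZ, SZ)), mul(add(add(Z, mul(Z, SZ)), mul(SZ, mul(SZ, SZ))), mul(add(SZ, Z), add(SZ, SZ))))
  step 6: add(mul(S(add(Z, Z)), add(SZ, SZ)), mul(add(add(Z, mul(Z, SZ)), mul(SZ, mul(SZ, SZ))), mul(add(SZ, Z), add(SZ, SZ))))
  step 7: add(add(add(SZ, SZ), mul(add(Z, Z), add(SZ, SZ))), mul(add(add(Z, mul(Z, SZ)), mul(SZ, mul(SZ, SZ))), mul(add(SZ, Z), add(SZ, SZ))))
  step 8: add(add(S(add(Z, SZ)), mul(add(Z, Z), add(SZ, SZ))), mul(add(add(Z, mul(Z, SZ)), mul(SZ, mul(SZ, SZ))), mul(add(SZ, Z), add(SZ, SZ))))
  step 9: add(S(add(add(Z, SZ), mul(add(Z, Z), add(SZ, SZ)))), mul(add(add(Z, mul(Z, SZ)), mul(SZ, mul(SZ, SZ))), mul(add(SZ, Z), add(SZ, SZ))))
  step 10: S(add(add(add(Z, SZ), mul(add(Z, Z), add(SZ, SZ))), mul(add(add(Z, mul(Z, SZ)), mul(SZ, mul(SZ, SZ))), mul(add(SZ, Z), add(SZ, SZ)))))
  step 11: S(add(add(SZ, mul(add(Z, Z), add(SZ, SZ))), mul(add(add(Z, mul(Z, SZ)), mul(SZ, mul(SZ, SZ))), mul(add(SZ, Z), add(SZ, SZ)))))
  step 12: S(add(S(add(Z, mul(add(Z, Z), add(SZ, SZ)))), mul(add(add(Z, mul(Z, SZ)), mul(SZ, mul(SZ, SZ))), mul(add(SZ, Z), add(SZ, SZ)))))
  step 13: S(S(add(add(Z, mul(add(Z, Z), add(SZ, SZ))), mul(add(add(Z, mul(Z, SZ)), mul(SZ, mul(SZ, SZ))), mul(add(SZ, Z), add(SZ, SZ))))))
  step 14: S(S(add(mul(add(Z, Z), add(SZ, SZ)), mul(add(add(Z, mul(Z, SZ)), mul(SZ, mul(SZ, SZ))), mul(add(SZ, Z), add(SZ, SZ))))))
  step 15: S(S(add(mul(Z, add(SZ, SZ)), mul(add(add(Z, mul(Z, SZ)), mul(SZ, mul(SZ, SZ))), mul(add(SZ, Z), add(SZ, SZ))))))
  step 16: S(S(add(Z, mul(add(add(Z, mul(Z, SZ)), mul(SZ, mul(SZ, SZ))), mul(add(SZ, Z), add(SZ, SZ))))))
  step 17: S(S(mul(add(add(Z, mul(Z, SZ)), mul(SZ, mul(SZ, SZ))), mul(add(SZ, Z), add(SZ, SZ)))))
  step 18: S(S(mul(add(mul(Z, SZ), mul(SZ, mul(SZ, SZ))), mul(add(SZ, Z), add(SZ, SZ)))))
  step 19: S(S(mul(add(Z, mul(SZ, mul(SZ, SZ))), mul(add(SZ, Z), add(SZ, SZ)))))
  step 20: S(S(mul(mul(SZ, mul(SZ, SZ)), mul(add(SZ, Z), add(SZ, SZ)))))
  step 21: S(S(mul(add(mul(SZ, SZ), mul(Z, mul(SZ, SZ))), mul(add(SZ, Z), add(SZ, SZ)))))
  step 22: S(S(mul(add(add(SZ, mul(Z, SZ)), mul(Z, mul(SZ, SZ))), mul(add(SZ, Z), add(SZ, SZ)))))
  step 23: S(S(mul(add(S(add(Z, mul(Z, SZ))), mul(Z, mul(SZ, SZ))), mul(add(SZ, Z), add(SZ, SZ)))))
  step 24: S(S(mul(S(add(add(Z, mul(Z, SZ)), mul(Z, mul(SZ, SZ)))), mul(add(SZ, Z), add(SZ, SZ)))))
  step 25: S(S(add(mul(add(SZ, Z), add(SZ, SZ)), mul(add(add(Z, mul(Z, SZ)), mul(Z, mul(SZ, SZ))), mul(add(SZ, Z), add(SZ, SZ))))))
  step 26: S(S(add(mul(S(add(Z, Z)), add(SZ, SZ)), mul(add(add(Z, mul(Z, SZ)), mul(Z, mul(SZ, SZ))), mul(add(SZ, Z), add(SZ, SZ))))))
  step 27: S(S(add(add(add(SZ, SZ), mul(add(Z, Z), add(SZ, SZ))), mul(add(add(Z, mul(Z, SZ)), mul(Z, mul(SZ, SZ))), mul(add(SZ, Z), add(SZ, SZ))))))
  step 28: S(S(add(add(S(add(Z, SZ)), mul(add(Z, Z), add(SZ, SZ))), mul(add(add(Z, mul(Z, SZ)), mul(Z, mul(SZ, SZ))), mul(add(SZ, Z), add(SZ, SZ))))))
  step 29: S(S(add(S(add(add(Z, SZ), mul(add(Z, Z), add(SZ, SZ)))), mul(add(add(Z, mul(Z, SZ)), mul(Z, mul(SZ, SZ))), mul(add(SZ, Z), add(SZ, SZ))))))
  step 30: S(S(S(add(add(add(Z, SZ), mul(add(Z, Z), add(SZ, SZ))), mul(add(add(Z, mul(Z, SZ)), mul(Z, mul(SZ, SZ))), mul(add(SZ, Z), add(SZ, SZ)))))))
  step 31: S(S(S(add(add(SZ, mul(add(Z, Z), add(SZ, SZ))), mul(add(add(Z, mul(Z, SZ)), mul(Z, mul(SZ, SZ))), mul(add(SZ, Z), add(SZ, SZ)))))))
  step 32: S(S(S(add(S(add(Z, mul(add(Z, Z), add(SZ, SZ)))), mul(add(add(Z, mul(Z, SZ)), mul(Z, mul(SZ, SZ))), mul(add(SZ, Z), add(SZ, SZ)))))))
  step 33: S(S(S(S(add(add(Z, mul(add(Z, Z), add(SZ, SZ))), mul(add(add(Z, mul(Z, SZ)), mul(Z, mul(SZ, SZ))), mul(add(SZ, Z), add(SZ, SZ))))))))
  step 34: S(S(S(S(add(mul(add(Z, Z), add(SZ, SZ)), mul(add(add(Z, mul(Z, SZ)), mul(Z, mul(SZ, SZ))), mul(add(SZ, Z), add(SZ, SZ))))))))
  step 35: S(S(S(S(add(mul(Z, add(SZ, SZ)), mul(add(add(Z, mul(Z, SZ)), mul(Z, mul(SZ, SZ))), mul(add(SZ, Z), add(SZ, SZ))))))))
  step 36: S(S(S(S(add(Z, mul(add(add(Z, mul(Z, SZ)), mul(Z, mul(SZ, SZ))), mul(add(SZ, Z), add(SZ, SZ))))))))
  step 37: S(S(S(S(mul(add(add(Z, mul(Z, SZ)), mul(Z, mul(SZ, SZ))), mul(add(SZ, Z), add(SZ, SZ)))))))
  step 38: S(S(S(S(mul(add(mul(Z, SZ), mul(Z, mul(SZ, SZ))), mul(add(SZ, Z), add(SZ, SZ)))))))
  step 39: S(S(S(S(mul(add(Z, mul(Z, mul(SZ, SZ))), mul(add(SZ, Z), add(SZ, SZ)))))))
  step 40: S(S(S(S(mul(mul(Z, mul(SZ, SZ)), mul(add(SZ, Z), add(SZ, SZ)))))))
  step 41: S(S(S(S(mul(Z, mul(add(SZ, Z), add(SZ, SZ)))))))
  step 42: S^4(Z)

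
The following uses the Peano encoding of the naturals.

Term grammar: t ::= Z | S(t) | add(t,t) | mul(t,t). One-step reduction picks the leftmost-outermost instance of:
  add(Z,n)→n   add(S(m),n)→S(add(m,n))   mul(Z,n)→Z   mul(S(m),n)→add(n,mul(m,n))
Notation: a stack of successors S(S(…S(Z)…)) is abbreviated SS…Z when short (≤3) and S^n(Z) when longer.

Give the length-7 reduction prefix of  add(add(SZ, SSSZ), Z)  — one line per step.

Answer: after 7 steps: S^4(Z)

Derivation:
  start: add(add(SZ, SSSZ), Z)
  →1  add(S(add(Z, SSSZ)), Z)
  →2  S(add(add(Z, SSSZ), Z))
  →3  S(add(SSSZ, Z))
  →4  S(S(add(SSZ, Z)))
  →5  S(S(S(add(SZ, Z))))
  →6  S(S(S(S(add(Z, Z)))))
  →7  S^4(Z)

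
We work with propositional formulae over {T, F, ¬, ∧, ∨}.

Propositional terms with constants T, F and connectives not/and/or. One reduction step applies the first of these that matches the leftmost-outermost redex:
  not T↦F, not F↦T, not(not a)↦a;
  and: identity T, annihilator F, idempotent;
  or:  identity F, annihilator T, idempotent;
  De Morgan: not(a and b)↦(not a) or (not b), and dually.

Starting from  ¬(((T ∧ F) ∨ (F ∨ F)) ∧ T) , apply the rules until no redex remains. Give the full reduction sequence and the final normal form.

Answer: normal form = T  (in 11 steps)

Derivation:
  start: ¬(((T ∧ F) ∨ (F ∨ F)) ∧ T)
  [1] ¬((T ∧ F) ∨ (F ∨ F)) ∨ ¬T
  [2] (¬(T ∧ F) ∧ ¬(F ∨ F)) ∨ ¬T
  [3] ((¬T ∨ ¬F) ∧ ¬(F ∨ F)) ∨ ¬T
  [4] ((F ∨ ¬F) ∧ ¬(F ∨ F)) ∨ ¬T
  [5] (¬F ∧ ¬(F ∨ F)) ∨ ¬T
  [6] (T ∧ ¬(F ∨ F)) ∨ ¬T
  [7] ¬(F ∨ F) ∨ ¬T
  [8] (¬F ∧ ¬F) ∨ ¬T
  [9] ¬F ∨ ¬T
  [10] T ∨ ¬T
  [11] T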